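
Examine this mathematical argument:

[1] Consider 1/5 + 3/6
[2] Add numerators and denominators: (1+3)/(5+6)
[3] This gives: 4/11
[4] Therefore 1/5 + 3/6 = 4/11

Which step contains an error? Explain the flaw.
Step 2: Add numerators and denominators: (1+3)/(5+6)

Step 2 incorrectly adds fractions by separately adding numerators and denominators. This is wrong. The correct method requires a common denominator: 1/5 + 3/6 = (1×6 + 3×5)/(5×6) = 21/30 = 7/10. The method used gives 4/11, which is different.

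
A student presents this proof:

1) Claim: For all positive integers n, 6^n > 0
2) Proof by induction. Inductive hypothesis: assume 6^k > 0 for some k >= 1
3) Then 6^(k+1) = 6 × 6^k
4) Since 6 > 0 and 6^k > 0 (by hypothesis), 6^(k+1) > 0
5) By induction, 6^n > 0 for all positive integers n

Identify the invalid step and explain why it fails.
Step 5: By induction, 6^n > 0 for all positive integers n

Step 5 concludes the proof by induction, but no base case was ever established. A valid induction proof requires: (1) a base case proving 6^1 > 0, and (2) an inductive step showing IF 6^k > 0 THEN 6^(k+1) > 0. Steps 2-4 correctly establish the inductive step, but without the base case the conclusion in step 5 does not follow.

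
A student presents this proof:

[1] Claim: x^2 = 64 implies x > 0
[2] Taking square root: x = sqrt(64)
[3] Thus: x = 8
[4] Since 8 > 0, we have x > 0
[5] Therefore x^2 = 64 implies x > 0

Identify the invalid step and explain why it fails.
Step 2: Taking square root: x = sqrt(64)

Step 2 takes the square root and assumes the positive root only. The equation x^2 = 64 actually has two solutions: x = 8 and x = -8. The proof silently assumes x > 0 without justification, then uses this assumption to conclude x > 0, which is circular. The counterexample x = -8 shows the claim is false.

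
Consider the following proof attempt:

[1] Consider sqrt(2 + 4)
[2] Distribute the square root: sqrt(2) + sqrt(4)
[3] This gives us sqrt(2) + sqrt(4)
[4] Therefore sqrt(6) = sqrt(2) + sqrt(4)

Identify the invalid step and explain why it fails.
Step 2: Distribute the square root: sqrt(2) + sqrt(4)

Step 2 incorrectly 'distributes' the square root over addition. The square root function does not distribute: sqrt(a + b) ≠ sqrt(a) + sqrt(b). In fact, sqrt(2 + 4) = sqrt(6) ≈ 2.4495, while sqrt(2) + sqrt(4) ≈ 3.4142.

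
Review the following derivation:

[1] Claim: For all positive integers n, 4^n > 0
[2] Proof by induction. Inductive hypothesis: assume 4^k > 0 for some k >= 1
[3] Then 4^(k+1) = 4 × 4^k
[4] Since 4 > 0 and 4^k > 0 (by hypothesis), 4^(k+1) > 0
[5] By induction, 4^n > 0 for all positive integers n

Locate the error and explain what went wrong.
Step 5: By induction, 4^n > 0 for all positive integers n

Step 5 concludes the proof by induction, but no base case was ever established. A valid induction proof requires: (1) a base case proving 4^1 > 0, and (2) an inductive step showing IF 4^k > 0 THEN 4^(k+1) > 0. Steps 2-4 correctly establish the inductive step, but without the base case the conclusion in step 5 does not follow.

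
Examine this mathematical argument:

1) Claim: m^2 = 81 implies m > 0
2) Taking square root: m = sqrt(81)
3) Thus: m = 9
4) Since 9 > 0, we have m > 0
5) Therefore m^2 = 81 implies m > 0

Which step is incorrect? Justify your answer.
Step 2: Taking square root: m = sqrt(81)

Step 2 takes the square root and assumes the positive root only. The equation m^2 = 81 actually has two solutions: m = 9 and m = -9. The proof silently assumes m > 0 without justification, then uses this assumption to conclude m > 0, which is circular. The counterexample m = -9 shows the claim is false.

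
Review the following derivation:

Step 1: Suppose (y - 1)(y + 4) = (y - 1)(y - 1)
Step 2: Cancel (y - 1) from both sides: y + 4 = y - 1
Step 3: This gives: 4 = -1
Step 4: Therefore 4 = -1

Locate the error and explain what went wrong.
Step 2: Cancel (y - 1) from both sides: y + 4 = y - 1

Step 2 cancels (y - 1) from both sides. This is only valid if (y - 1) ≠ 0, i.e., y ≠ 1. When y = 1, both sides equal zero regardless of the other factors. The correct approach requires considering y = 1 as a separate case.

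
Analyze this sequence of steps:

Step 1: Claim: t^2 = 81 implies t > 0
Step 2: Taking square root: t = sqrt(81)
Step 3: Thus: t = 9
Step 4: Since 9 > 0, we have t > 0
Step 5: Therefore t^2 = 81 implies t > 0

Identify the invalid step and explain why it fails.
Step 2: Taking square root: t = sqrt(81)

Step 2 takes the square root and assumes the positive root only. The equation t^2 = 81 actually has two solutions: t = 9 and t = -9. The proof silently assumes t > 0 without justification, then uses this assumption to conclude t > 0, which is circular. The counterexample t = -9 shows the claim is false.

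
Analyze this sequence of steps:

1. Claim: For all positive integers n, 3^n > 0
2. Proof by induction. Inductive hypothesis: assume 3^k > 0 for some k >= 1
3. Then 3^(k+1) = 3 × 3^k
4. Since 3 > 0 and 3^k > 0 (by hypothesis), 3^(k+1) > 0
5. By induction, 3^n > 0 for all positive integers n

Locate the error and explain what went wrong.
Step 5: By induction, 3^n > 0 for all positive integers n

Step 5 concludes the proof by induction, but no base case was ever established. A valid induction proof requires: (1) a base case proving 3^1 > 0, and (2) an inductive step showing IF 3^k > 0 THEN 3^(k+1) > 0. Steps 2-4 correctly establish the inductive step, but without the base case the conclusion in step 5 does not follow.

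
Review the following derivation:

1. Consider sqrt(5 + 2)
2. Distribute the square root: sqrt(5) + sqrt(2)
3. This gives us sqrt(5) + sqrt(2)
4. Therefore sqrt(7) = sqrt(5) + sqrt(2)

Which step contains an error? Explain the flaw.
Step 2: Distribute the square root: sqrt(5) + sqrt(2)

Step 2 incorrectly 'distributes' the square root over addition. The square root function does not distribute: sqrt(a + b) ≠ sqrt(a) + sqrt(b). In fact, sqrt(5 + 2) = sqrt(7) ≈ 2.6458, while sqrt(5) + sqrt(2) ≈ 3.6503.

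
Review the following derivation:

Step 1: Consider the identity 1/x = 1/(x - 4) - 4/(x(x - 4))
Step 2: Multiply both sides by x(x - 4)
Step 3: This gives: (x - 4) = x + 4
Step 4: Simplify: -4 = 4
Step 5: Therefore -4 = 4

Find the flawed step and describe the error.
Step 3: This gives: (x - 4) = x + 4

Step 3 makes a sign error when clearing denominators. Multiplying -4/(x(x - 4)) by x(x - 4) gives -4, not +4. The correct result is (x - 4) = x - 4, which is trivially true, not (x - 4) = x + 4. (Step 1 is a valid identity: 1/(x - 4) - 4/(x(x - 4)) = (x - 4)/(x(x - 4)) = 1/x.)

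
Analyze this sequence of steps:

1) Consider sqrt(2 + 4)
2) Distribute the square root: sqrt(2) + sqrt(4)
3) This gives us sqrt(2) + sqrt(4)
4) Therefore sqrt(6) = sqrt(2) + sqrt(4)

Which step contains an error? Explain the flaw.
Step 2: Distribute the square root: sqrt(2) + sqrt(4)

Step 2 incorrectly 'distributes' the square root over addition. The square root function does not distribute: sqrt(a + b) ≠ sqrt(a) + sqrt(b). In fact, sqrt(2 + 4) = sqrt(6) ≈ 2.4495, while sqrt(2) + sqrt(4) ≈ 3.4142.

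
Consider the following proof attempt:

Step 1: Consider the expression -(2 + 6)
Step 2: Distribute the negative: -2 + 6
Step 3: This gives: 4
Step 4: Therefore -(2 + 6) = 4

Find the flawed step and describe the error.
Step 2: Distribute the negative: -2 + 6

Step 2 incorrectly distributes the negative sign. The correct distribution is -(2 + 6) = -2 - 6 = -8. The negative must be applied to both terms, not just the first. The error treats -(2 + 6) as -2 + 6, which equals 4 instead of -8.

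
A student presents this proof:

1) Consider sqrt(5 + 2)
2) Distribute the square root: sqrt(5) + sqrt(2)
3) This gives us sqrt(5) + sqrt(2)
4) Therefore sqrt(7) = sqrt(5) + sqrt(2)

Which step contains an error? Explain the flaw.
Step 2: Distribute the square root: sqrt(5) + sqrt(2)

Step 2 incorrectly 'distributes' the square root over addition. The square root function does not distribute: sqrt(a + b) ≠ sqrt(a) + sqrt(b). In fact, sqrt(5 + 2) = sqrt(7) ≈ 2.6458, while sqrt(5) + sqrt(2) ≈ 3.6503.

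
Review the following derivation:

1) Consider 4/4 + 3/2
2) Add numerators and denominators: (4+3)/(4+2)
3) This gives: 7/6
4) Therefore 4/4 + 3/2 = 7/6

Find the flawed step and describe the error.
Step 2: Add numerators and denominators: (4+3)/(4+2)

Step 2 incorrectly adds fractions by separately adding numerators and denominators. This is wrong. The correct method requires a common denominator: 4/4 + 3/2 = (4×2 + 3×4)/(4×2) = 20/8 = 5/2. The method used gives 7/6, which is different.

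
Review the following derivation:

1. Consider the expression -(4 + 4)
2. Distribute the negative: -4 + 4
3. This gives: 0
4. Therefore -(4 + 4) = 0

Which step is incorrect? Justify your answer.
Step 2: Distribute the negative: -4 + 4

Step 2 incorrectly distributes the negative sign. The correct distribution is -(4 + 4) = -4 - 4 = -8. The negative must be applied to both terms, not just the first. The error treats -(4 + 4) as -4 + 4, which equals 0 instead of -8.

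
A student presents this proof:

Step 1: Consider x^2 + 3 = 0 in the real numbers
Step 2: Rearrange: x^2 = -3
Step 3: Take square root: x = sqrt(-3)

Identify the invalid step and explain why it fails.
Step 3: Take square root: x = sqrt(-3)

Step 3 takes the square root of -3, which is negative. In the real number system, the square root of a negative number is undefined. The equation x^2 + 3 = 0 has no real solutions. Square roots of negative numbers only exist in the complex numbers.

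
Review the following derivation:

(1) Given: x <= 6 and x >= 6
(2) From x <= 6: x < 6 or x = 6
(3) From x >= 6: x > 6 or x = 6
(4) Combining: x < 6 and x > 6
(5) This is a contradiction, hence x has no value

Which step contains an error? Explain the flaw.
Step 4: Combining: x < 6 and x > 6

Step 4 incorrectly combines the conditions. From x <= 6 and x >= 6, the intersection is x = 6. The error treats the 'or' cases as 'and' requirements. The correct conclusion is that x = 6 is the unique solution, not that no solution exists.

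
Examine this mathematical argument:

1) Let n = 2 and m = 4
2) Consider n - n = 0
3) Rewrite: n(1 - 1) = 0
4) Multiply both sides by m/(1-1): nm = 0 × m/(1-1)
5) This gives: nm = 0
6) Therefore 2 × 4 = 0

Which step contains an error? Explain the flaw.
Step 4: Multiply both sides by m/(1-1): nm = 0 × m/(1-1)

Step 4 multiplies both sides by m/(1-1). However, 1-1 = 0, so this is multiplication by m/0, which is undefined. We cannot multiply by an undefined expression.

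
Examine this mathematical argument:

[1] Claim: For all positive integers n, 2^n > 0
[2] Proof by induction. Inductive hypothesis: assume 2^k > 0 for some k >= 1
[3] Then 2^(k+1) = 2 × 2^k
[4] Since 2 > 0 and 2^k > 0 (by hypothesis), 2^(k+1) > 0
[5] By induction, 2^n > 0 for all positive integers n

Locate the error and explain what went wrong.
Step 5: By induction, 2^n > 0 for all positive integers n

Step 5 concludes the proof by induction, but no base case was ever established. A valid induction proof requires: (1) a base case proving 2^1 > 0, and (2) an inductive step showing IF 2^k > 0 THEN 2^(k+1) > 0. Steps 2-4 correctly establish the inductive step, but without the base case the conclusion in step 5 does not follow.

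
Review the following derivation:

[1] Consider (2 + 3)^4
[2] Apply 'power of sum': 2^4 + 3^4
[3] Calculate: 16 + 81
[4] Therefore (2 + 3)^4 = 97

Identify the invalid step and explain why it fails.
Step 2: Apply 'power of sum': 2^4 + 3^4

Step 2 incorrectly applies a non-existent rule '(a+b)^n = a^n + b^n'. This is false in general. The correct expansion uses the binomial theorem. The actual value is (2 + 3)^4 = 5^4 = 625, not 97.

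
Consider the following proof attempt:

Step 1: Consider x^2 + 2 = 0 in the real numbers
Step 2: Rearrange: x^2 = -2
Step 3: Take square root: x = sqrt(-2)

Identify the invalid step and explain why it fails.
Step 3: Take square root: x = sqrt(-2)

Step 3 takes the square root of -2, which is negative. In the real number system, the square root of a negative number is undefined. The equation x^2 + 2 = 0 has no real solutions. Square roots of negative numbers only exist in the complex numbers.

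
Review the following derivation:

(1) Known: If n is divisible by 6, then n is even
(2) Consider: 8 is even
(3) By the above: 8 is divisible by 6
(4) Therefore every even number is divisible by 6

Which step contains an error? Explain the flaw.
Step 3: By the above: 8 is divisible by 6

Step 3 commits the fallacy of affirming the consequent. The known fact 'divisible by 6 → even' does NOT imply 'even → divisible by 6'. That would be the converse, which is false. For example, 8 is even but 8 ÷ 6 = 1.33, which is not an integer.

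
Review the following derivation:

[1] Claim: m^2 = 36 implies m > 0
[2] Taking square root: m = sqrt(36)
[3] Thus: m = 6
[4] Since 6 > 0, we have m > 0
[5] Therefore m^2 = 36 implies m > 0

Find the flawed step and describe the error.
Step 2: Taking square root: m = sqrt(36)

Step 2 takes the square root and assumes the positive root only. The equation m^2 = 36 actually has two solutions: m = 6 and m = -6. The proof silently assumes m > 0 without justification, then uses this assumption to conclude m > 0, which is circular. The counterexample m = -6 shows the claim is false.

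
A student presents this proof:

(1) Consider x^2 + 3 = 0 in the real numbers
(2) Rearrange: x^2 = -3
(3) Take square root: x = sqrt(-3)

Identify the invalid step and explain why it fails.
Step 3: Take square root: x = sqrt(-3)

Step 3 takes the square root of -3, which is negative. In the real number system, the square root of a negative number is undefined. The equation x^2 + 3 = 0 has no real solutions. Square roots of negative numbers only exist in the complex numbers.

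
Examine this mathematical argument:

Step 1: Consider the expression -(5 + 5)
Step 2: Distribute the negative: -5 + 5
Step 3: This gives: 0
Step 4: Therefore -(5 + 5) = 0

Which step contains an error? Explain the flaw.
Step 2: Distribute the negative: -5 + 5

Step 2 incorrectly distributes the negative sign. The correct distribution is -(5 + 5) = -5 - 5 = -10. The negative must be applied to both terms, not just the first. The error treats -(5 + 5) as -5 + 5, which equals 0 instead of -10.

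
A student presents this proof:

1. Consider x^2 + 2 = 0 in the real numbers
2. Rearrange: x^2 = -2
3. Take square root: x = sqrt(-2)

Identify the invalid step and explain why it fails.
Step 3: Take square root: x = sqrt(-2)

Step 3 takes the square root of -2, which is negative. In the real number system, the square root of a negative number is undefined. The equation x^2 + 2 = 0 has no real solutions. Square roots of negative numbers only exist in the complex numbers.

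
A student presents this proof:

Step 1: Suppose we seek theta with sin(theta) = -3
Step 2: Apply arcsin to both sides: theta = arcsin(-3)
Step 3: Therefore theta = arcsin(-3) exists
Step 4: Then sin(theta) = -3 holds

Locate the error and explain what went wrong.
Step 2: Apply arcsin to both sides: theta = arcsin(-3)

Step 2 applies arcsin to -3. However, arcsin(x) is only defined for x in [-1, 1] because sin(theta) can only produce values in that range. Since |-3| > 1, arcsin(-3) is undefined. There is no angle whose sine equals -3.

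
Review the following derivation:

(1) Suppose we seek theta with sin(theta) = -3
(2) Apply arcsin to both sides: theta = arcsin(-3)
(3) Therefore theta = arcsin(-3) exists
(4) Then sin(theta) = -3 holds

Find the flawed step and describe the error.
Step 2: Apply arcsin to both sides: theta = arcsin(-3)

Step 2 applies arcsin to -3. However, arcsin(x) is only defined for x in [-1, 1] because sin(theta) can only produce values in that range. Since |-3| > 1, arcsin(-3) is undefined. There is no angle whose sine equals -3.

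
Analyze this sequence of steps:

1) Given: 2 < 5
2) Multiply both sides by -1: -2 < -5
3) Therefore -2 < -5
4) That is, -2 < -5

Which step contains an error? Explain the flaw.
Step 2: Multiply both sides by -1: -2 < -5

Step 2 multiplies both sides by -1 but fails to reverse the inequality sign. When multiplying (or dividing) an inequality by a negative number, the direction must be reversed. Since 2 < 5, we should get -2 > -5, i.e., -2 > -5.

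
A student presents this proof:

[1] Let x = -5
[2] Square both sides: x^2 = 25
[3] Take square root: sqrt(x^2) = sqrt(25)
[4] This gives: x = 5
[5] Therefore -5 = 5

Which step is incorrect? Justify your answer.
Step 4: This gives: x = 5

Step 4 incorrectly states that sqrt(x^2) = x. The correct identity is sqrt(x^2) = |x|. Since x = -5 < 0, we have sqrt(x^2) = |-5| = 5, not x = -5.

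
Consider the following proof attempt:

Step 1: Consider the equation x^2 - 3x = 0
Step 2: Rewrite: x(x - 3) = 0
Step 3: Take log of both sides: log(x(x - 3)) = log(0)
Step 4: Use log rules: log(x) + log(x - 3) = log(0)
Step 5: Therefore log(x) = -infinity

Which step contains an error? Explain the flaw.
Step 3: Take log of both sides: log(x(x - 3)) = log(0)

Step 3 takes the logarithm of both sides, resulting in log(0) on the right side. The logarithm is only defined for positive numbers; log(0) is undefined (approaches negative infinity). This operation is invalid.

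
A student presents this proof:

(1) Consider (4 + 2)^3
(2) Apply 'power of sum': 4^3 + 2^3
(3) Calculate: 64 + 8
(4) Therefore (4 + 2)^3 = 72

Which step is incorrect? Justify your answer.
Step 2: Apply 'power of sum': 4^3 + 2^3

Step 2 incorrectly applies a non-existent rule '(a+b)^n = a^n + b^n'. This is false in general. The correct expansion uses the binomial theorem. The actual value is (4 + 2)^3 = 6^3 = 216, not 72.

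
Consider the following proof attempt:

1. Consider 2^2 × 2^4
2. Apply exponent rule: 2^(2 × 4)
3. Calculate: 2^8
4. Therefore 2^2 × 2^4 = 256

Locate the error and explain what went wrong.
Step 2: Apply exponent rule: 2^(2 × 4)

Step 2 incorrectly states that a^b × a^c = a^(b×c). The correct rule is a^b × a^c = a^(b+c). The actual value is 2^2 × 2^4 = 2^6 = 64, not 2^8 = 256.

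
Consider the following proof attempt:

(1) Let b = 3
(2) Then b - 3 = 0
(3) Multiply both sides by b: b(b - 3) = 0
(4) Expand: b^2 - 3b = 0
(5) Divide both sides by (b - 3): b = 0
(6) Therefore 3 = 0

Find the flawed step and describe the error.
Step 5: Divide both sides by (b - 3): b = 0

Step 5 divides both sides by (b - 3). However, since b = 3, we have (b - 3) = 0. Division by zero is undefined, making this step invalid.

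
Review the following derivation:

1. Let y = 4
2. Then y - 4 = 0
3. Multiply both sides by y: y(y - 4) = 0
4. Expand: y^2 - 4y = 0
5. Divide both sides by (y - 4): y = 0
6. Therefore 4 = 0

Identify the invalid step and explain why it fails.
Step 5: Divide both sides by (y - 4): y = 0

Step 5 divides both sides by (y - 4). However, since y = 4, we have (y - 4) = 0. Division by zero is undefined, making this step invalid.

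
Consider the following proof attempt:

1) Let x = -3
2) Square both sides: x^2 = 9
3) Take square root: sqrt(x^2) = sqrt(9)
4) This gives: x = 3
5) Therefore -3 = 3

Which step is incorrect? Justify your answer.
Step 4: This gives: x = 3

Step 4 incorrectly states that sqrt(x^2) = x. The correct identity is sqrt(x^2) = |x|. Since x = -3 < 0, we have sqrt(x^2) = |-3| = 3, not x = -3.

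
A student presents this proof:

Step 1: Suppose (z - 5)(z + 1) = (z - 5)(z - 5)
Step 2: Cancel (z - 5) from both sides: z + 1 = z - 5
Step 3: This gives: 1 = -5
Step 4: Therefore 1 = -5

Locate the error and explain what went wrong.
Step 2: Cancel (z - 5) from both sides: z + 1 = z - 5

Step 2 cancels (z - 5) from both sides. This is only valid if (z - 5) ≠ 0, i.e., z ≠ 5. When z = 5, both sides equal zero regardless of the other factors. The correct approach requires considering z = 5 as a separate case.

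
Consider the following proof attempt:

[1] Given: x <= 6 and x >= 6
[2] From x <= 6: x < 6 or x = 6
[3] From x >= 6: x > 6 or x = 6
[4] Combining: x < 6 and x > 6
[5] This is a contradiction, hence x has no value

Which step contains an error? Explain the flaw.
Step 4: Combining: x < 6 and x > 6

Step 4 incorrectly combines the conditions. From x <= 6 and x >= 6, the intersection is x = 6. The error treats the 'or' cases as 'and' requirements. The correct conclusion is that x = 6 is the unique solution, not that no solution exists.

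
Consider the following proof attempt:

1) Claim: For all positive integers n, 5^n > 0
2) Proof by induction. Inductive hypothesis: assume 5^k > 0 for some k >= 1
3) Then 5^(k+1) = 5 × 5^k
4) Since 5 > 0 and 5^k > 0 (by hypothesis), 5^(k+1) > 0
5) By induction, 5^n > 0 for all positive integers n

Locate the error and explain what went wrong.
Step 5: By induction, 5^n > 0 for all positive integers n

Step 5 concludes the proof by induction, but no base case was ever established. A valid induction proof requires: (1) a base case proving 5^1 > 0, and (2) an inductive step showing IF 5^k > 0 THEN 5^(k+1) > 0. Steps 2-4 correctly establish the inductive step, but without the base case the conclusion in step 5 does not follow.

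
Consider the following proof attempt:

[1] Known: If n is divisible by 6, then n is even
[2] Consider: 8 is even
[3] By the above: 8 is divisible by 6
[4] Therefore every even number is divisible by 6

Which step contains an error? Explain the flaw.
Step 3: By the above: 8 is divisible by 6

Step 3 commits the fallacy of affirming the consequent. The known fact 'divisible by 6 → even' does NOT imply 'even → divisible by 6'. That would be the converse, which is false. For example, 8 is even but 8 ÷ 6 = 1.33, which is not an integer.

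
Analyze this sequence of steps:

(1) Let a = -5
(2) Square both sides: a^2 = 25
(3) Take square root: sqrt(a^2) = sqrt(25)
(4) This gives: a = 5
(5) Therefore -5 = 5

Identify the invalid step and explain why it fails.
Step 4: This gives: a = 5

Step 4 incorrectly states that sqrt(a^2) = a. The correct identity is sqrt(a^2) = |a|. Since a = -5 < 0, we have sqrt(a^2) = |-5| = 5, not a = -5.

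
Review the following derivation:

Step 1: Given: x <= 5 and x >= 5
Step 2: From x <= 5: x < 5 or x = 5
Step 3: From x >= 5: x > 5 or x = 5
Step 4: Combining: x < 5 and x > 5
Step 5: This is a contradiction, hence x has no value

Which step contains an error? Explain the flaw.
Step 4: Combining: x < 5 and x > 5

Step 4 incorrectly combines the conditions. From x <= 5 and x >= 5, the intersection is x = 5. The error treats the 'or' cases as 'and' requirements. The correct conclusion is that x = 5 is the unique solution, not that no solution exists.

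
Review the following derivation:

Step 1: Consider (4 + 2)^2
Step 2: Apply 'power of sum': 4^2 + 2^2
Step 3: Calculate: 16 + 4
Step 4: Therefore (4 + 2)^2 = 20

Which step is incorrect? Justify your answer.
Step 2: Apply 'power of sum': 4^2 + 2^2

Step 2 incorrectly applies a non-existent rule '(a+b)^n = a^n + b^n'. This is false in general. The correct expansion uses the binomial theorem. The actual value is (4 + 2)^2 = 6^2 = 36, not 20.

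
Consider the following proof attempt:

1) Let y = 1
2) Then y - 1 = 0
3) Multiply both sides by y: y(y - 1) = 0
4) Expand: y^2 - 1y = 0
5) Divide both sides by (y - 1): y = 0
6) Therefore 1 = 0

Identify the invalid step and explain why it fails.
Step 5: Divide both sides by (y - 1): y = 0

Step 5 divides both sides by (y - 1). However, since y = 1, we have (y - 1) = 0. Division by zero is undefined, making this step invalid.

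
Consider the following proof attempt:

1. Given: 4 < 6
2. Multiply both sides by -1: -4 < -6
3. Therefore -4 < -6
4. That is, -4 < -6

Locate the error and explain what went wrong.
Step 2: Multiply both sides by -1: -4 < -6

Step 2 multiplies both sides by -1 but fails to reverse the inequality sign. When multiplying (or dividing) an inequality by a negative number, the direction must be reversed. Since 4 < 6, we should get -4 > -6, i.e., -4 > -6.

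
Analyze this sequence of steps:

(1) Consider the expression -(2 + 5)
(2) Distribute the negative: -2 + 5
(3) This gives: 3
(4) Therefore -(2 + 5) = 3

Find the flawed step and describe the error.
Step 2: Distribute the negative: -2 + 5

Step 2 incorrectly distributes the negative sign. The correct distribution is -(2 + 5) = -2 - 5 = -7. The negative must be applied to both terms, not just the first. The error treats -(2 + 5) as -2 + 5, which equals 3 instead of -7.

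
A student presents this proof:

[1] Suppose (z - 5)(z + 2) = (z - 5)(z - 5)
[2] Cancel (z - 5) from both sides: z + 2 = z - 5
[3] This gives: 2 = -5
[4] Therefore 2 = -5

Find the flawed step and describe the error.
Step 2: Cancel (z - 5) from both sides: z + 2 = z - 5

Step 2 cancels (z - 5) from both sides. This is only valid if (z - 5) ≠ 0, i.e., z ≠ 5. When z = 5, both sides equal zero regardless of the other factors. The correct approach requires considering z = 5 as a separate case.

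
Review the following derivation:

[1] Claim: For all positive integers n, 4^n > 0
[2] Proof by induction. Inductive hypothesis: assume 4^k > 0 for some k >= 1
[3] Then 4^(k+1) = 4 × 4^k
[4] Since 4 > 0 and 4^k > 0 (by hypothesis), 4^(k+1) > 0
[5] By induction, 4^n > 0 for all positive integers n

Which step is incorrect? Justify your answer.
Step 5: By induction, 4^n > 0 for all positive integers n

Step 5 concludes the proof by induction, but no base case was ever established. A valid induction proof requires: (1) a base case proving 4^1 > 0, and (2) an inductive step showing IF 4^k > 0 THEN 4^(k+1) > 0. Steps 2-4 correctly establish the inductive step, but without the base case the conclusion in step 5 does not follow.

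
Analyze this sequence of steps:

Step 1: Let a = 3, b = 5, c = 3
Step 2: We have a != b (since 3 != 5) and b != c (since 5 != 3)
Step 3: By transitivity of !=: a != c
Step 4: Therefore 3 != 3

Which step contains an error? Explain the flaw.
Step 3: By transitivity of !=: a != c

Step 3 incorrectly applies transitivity to the '!=' relation. Transitivity states: if a R b and b R c, then a R c. However, '!=' is not transitive. Counterexample: 3 != 5 and 5 != 3, but 3 = 3 (both equal 3). Transitivity holds for relations like <, <=, =, but not for !=.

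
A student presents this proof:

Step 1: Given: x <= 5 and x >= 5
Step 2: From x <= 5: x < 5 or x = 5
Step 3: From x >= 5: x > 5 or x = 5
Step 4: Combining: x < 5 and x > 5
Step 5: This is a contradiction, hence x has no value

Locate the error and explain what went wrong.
Step 4: Combining: x < 5 and x > 5

Step 4 incorrectly combines the conditions. From x <= 5 and x >= 5, the intersection is x = 5. The error treats the 'or' cases as 'and' requirements. The correct conclusion is that x = 5 is the unique solution, not that no solution exists.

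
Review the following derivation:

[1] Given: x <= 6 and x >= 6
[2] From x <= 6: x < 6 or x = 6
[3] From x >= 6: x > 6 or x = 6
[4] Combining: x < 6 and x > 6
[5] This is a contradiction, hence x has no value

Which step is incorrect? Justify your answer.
Step 4: Combining: x < 6 and x > 6

Step 4 incorrectly combines the conditions. From x <= 6 and x >= 6, the intersection is x = 6. The error treats the 'or' cases as 'and' requirements. The correct conclusion is that x = 6 is the unique solution, not that no solution exists.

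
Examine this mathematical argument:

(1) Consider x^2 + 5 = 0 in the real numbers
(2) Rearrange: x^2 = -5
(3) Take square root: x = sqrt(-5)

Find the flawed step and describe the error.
Step 3: Take square root: x = sqrt(-5)

Step 3 takes the square root of -5, which is negative. In the real number system, the square root of a negative number is undefined. The equation x^2 + 5 = 0 has no real solutions. Square roots of negative numbers only exist in the complex numbers.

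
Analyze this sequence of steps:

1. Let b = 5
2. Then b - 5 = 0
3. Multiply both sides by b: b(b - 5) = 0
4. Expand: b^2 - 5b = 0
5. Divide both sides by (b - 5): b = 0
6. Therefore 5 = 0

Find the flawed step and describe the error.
Step 5: Divide both sides by (b - 5): b = 0

Step 5 divides both sides by (b - 5). However, since b = 5, we have (b - 5) = 0. Division by zero is undefined, making this step invalid.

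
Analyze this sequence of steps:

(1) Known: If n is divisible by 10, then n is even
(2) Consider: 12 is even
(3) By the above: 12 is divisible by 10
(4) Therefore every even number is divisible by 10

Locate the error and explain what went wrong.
Step 3: By the above: 12 is divisible by 10

Step 3 commits the fallacy of affirming the consequent. The known fact 'divisible by 10 → even' does NOT imply 'even → divisible by 10'. That would be the converse, which is false. For example, 12 is even but 12 ÷ 10 = 1.20, which is not an integer.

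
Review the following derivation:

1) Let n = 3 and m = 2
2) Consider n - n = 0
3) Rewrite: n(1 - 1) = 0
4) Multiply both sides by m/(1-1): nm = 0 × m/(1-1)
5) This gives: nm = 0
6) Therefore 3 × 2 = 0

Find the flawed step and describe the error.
Step 4: Multiply both sides by m/(1-1): nm = 0 × m/(1-1)

Step 4 multiplies both sides by m/(1-1). However, 1-1 = 0, so this is multiplication by m/0, which is undefined. We cannot multiply by an undefined expression.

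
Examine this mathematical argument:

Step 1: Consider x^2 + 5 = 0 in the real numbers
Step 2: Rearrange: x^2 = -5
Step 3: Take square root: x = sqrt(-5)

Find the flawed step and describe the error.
Step 3: Take square root: x = sqrt(-5)

Step 3 takes the square root of -5, which is negative. In the real number system, the square root of a negative number is undefined. The equation x^2 + 5 = 0 has no real solutions. Square roots of negative numbers only exist in the complex numbers.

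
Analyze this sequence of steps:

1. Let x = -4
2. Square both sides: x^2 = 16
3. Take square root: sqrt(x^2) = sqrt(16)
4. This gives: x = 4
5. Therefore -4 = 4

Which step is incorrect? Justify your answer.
Step 4: This gives: x = 4

Step 4 incorrectly states that sqrt(x^2) = x. The correct identity is sqrt(x^2) = |x|. Since x = -4 < 0, we have sqrt(x^2) = |-4| = 4, not x = -4.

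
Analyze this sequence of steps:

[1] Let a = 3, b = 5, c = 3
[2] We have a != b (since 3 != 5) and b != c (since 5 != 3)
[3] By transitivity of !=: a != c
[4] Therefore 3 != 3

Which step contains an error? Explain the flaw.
Step 3: By transitivity of !=: a != c

Step 3 incorrectly applies transitivity to the '!=' relation. Transitivity states: if a R b and b R c, then a R c. However, '!=' is not transitive. Counterexample: 3 != 5 and 5 != 3, but 3 = 3 (both equal 3). Transitivity holds for relations like <, <=, =, but not for !=.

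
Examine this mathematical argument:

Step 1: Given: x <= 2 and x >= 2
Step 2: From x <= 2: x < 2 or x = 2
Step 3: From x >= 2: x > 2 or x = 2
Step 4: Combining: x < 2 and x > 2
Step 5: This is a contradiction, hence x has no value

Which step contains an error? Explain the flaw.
Step 4: Combining: x < 2 and x > 2

Step 4 incorrectly combines the conditions. From x <= 2 and x >= 2, the intersection is x = 2. The error treats the 'or' cases as 'and' requirements. The correct conclusion is that x = 2 is the unique solution, not that no solution exists.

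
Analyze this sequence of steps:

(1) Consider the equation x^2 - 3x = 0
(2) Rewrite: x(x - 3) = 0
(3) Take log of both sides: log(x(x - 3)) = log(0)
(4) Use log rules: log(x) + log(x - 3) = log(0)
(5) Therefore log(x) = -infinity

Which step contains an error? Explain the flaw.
Step 3: Take log of both sides: log(x(x - 3)) = log(0)

Step 3 takes the logarithm of both sides, resulting in log(0) on the right side. The logarithm is only defined for positive numbers; log(0) is undefined (approaches negative infinity). This operation is invalid.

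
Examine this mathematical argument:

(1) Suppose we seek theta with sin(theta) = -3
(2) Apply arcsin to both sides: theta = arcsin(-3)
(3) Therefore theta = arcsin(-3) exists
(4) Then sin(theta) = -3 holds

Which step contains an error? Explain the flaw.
Step 2: Apply arcsin to both sides: theta = arcsin(-3)

Step 2 applies arcsin to -3. However, arcsin(x) is only defined for x in [-1, 1] because sin(theta) can only produce values in that range. Since |-3| > 1, arcsin(-3) is undefined. There is no angle whose sine equals -3.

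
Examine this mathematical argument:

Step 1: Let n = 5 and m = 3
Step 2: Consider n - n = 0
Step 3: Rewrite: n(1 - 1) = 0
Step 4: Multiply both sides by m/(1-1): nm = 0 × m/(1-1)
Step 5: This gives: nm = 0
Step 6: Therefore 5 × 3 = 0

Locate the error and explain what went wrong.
Step 4: Multiply both sides by m/(1-1): nm = 0 × m/(1-1)

Step 4 multiplies both sides by m/(1-1). However, 1-1 = 0, so this is multiplication by m/0, which is undefined. We cannot multiply by an undefined expression.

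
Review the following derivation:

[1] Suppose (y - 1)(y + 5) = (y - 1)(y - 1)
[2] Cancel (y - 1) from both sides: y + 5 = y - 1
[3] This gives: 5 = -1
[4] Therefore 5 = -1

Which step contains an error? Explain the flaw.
Step 2: Cancel (y - 1) from both sides: y + 5 = y - 1

Step 2 cancels (y - 1) from both sides. This is only valid if (y - 1) ≠ 0, i.e., y ≠ 1. When y = 1, both sides equal zero regardless of the other factors. The correct approach requires considering y = 1 as a separate case.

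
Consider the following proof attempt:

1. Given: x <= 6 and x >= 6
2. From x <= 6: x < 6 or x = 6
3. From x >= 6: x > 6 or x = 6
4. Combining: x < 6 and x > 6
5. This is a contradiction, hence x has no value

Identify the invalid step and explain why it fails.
Step 4: Combining: x < 6 and x > 6

Step 4 incorrectly combines the conditions. From x <= 6 and x >= 6, the intersection is x = 6. The error treats the 'or' cases as 'and' requirements. The correct conclusion is that x = 6 is the unique solution, not that no solution exists.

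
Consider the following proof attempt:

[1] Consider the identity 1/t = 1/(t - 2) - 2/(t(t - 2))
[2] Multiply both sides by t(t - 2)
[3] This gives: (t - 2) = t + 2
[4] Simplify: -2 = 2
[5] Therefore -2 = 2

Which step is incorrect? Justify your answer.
Step 3: This gives: (t - 2) = t + 2

Step 3 makes a sign error when clearing denominators. Multiplying -2/(t(t - 2)) by t(t - 2) gives -2, not +2. The correct result is (t - 2) = t - 2, which is trivially true, not (t - 2) = t + 2. (Step 1 is a valid identity: 1/(t - 2) - 2/(t(t - 2)) = (t - 2)/(t(t - 2)) = 1/t.)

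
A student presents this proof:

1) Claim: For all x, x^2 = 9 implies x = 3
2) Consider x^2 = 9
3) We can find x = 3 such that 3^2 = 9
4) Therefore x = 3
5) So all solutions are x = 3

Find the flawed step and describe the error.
Step 4: Therefore x = 3

Step 4 incorrectly concludes that x = 3 is the only solution. The proof shows that x = 3 is A solution (existence), but does not show it is the ONLY solution (uniqueness). In fact, x = -3 is also a solution since (-3)^2 = 9. Finding one solution doesn't prove there are no others.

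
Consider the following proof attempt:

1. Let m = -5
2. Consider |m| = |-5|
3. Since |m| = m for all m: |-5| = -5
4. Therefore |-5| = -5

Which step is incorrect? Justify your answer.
Step 3: Since |m| = m for all m: |-5| = -5

Step 3 incorrectly states that |m| = m for all m. The correct definition is |m| = m when m >= 0, and |m| = -m when m < 0. Since -5 < 0, we have |-5| = -(-5) = 5, not -5.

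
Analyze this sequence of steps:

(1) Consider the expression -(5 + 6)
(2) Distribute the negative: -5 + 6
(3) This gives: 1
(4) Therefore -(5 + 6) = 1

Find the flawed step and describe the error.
Step 2: Distribute the negative: -5 + 6

Step 2 incorrectly distributes the negative sign. The correct distribution is -(5 + 6) = -5 - 6 = -11. The negative must be applied to both terms, not just the first. The error treats -(5 + 6) as -5 + 6, which equals 1 instead of -11.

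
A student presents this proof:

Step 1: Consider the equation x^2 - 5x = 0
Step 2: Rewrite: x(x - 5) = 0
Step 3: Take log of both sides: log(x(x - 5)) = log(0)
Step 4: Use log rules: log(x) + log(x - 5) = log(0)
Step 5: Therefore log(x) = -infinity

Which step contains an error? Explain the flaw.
Step 3: Take log of both sides: log(x(x - 5)) = log(0)

Step 3 takes the logarithm of both sides, resulting in log(0) on the right side. The logarithm is only defined for positive numbers; log(0) is undefined (approaches negative infinity). This operation is invalid.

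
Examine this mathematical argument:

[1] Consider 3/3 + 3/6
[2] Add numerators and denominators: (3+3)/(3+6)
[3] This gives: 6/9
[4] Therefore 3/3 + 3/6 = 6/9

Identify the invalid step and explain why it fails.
Step 2: Add numerators and denominators: (3+3)/(3+6)

Step 2 incorrectly adds fractions by separately adding numerators and denominators. This is wrong. The correct method requires a common denominator: 3/3 + 3/6 = (3×6 + 3×3)/(3×6) = 27/18 = 3/2. The method used gives 6/9, which is different.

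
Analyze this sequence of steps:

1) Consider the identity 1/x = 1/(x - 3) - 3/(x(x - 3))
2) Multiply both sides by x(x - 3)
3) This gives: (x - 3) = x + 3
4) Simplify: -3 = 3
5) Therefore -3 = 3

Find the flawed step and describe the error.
Step 3: This gives: (x - 3) = x + 3

Step 3 makes a sign error when clearing denominators. Multiplying -3/(x(x - 3)) by x(x - 3) gives -3, not +3. The correct result is (x - 3) = x - 3, which is trivially true, not (x - 3) = x + 3. (Step 1 is a valid identity: 1/(x - 3) - 3/(x(x - 3)) = (x - 3)/(x(x - 3)) = 1/x.)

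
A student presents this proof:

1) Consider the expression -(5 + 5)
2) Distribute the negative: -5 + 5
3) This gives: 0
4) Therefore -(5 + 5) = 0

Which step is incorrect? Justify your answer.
Step 2: Distribute the negative: -5 + 5

Step 2 incorrectly distributes the negative sign. The correct distribution is -(5 + 5) = -5 - 5 = -10. The negative must be applied to both terms, not just the first. The error treats -(5 + 5) as -5 + 5, which equals 0 instead of -10.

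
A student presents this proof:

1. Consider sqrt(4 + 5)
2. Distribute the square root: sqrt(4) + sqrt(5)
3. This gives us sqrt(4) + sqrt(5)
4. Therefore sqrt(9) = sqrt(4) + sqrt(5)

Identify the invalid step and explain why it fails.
Step 2: Distribute the square root: sqrt(4) + sqrt(5)

Step 2 incorrectly 'distributes' the square root over addition. The square root function does not distribute: sqrt(a + b) ≠ sqrt(a) + sqrt(b). In fact, sqrt(4 + 5) = sqrt(9) ≈ 3.0000, while sqrt(4) + sqrt(5) ≈ 4.2361.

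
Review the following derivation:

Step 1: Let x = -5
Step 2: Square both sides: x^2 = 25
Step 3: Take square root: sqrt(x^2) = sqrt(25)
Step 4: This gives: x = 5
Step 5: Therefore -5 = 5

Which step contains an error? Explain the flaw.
Step 4: This gives: x = 5

Step 4 incorrectly states that sqrt(x^2) = x. The correct identity is sqrt(x^2) = |x|. Since x = -5 < 0, we have sqrt(x^2) = |-5| = 5, not x = -5.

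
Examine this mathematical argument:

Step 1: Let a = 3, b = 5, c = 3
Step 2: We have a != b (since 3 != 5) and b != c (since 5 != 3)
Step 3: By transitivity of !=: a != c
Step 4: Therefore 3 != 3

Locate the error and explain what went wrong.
Step 3: By transitivity of !=: a != c

Step 3 incorrectly applies transitivity to the '!=' relation. Transitivity states: if a R b and b R c, then a R c. However, '!=' is not transitive. Counterexample: 3 != 5 and 5 != 3, but 3 = 3 (both equal 3). Transitivity holds for relations like <, <=, =, but not for !=.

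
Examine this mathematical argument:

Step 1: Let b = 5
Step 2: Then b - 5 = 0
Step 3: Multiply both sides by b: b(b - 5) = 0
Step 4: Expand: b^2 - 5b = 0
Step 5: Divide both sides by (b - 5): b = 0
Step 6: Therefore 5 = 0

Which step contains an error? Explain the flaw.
Step 5: Divide both sides by (b - 5): b = 0

Step 5 divides both sides by (b - 5). However, since b = 5, we have (b - 5) = 0. Division by zero is undefined, making this step invalid.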